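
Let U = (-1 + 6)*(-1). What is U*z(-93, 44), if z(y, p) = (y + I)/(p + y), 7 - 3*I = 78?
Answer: -250/21 ≈ -11.905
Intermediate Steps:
I = -71/3 (I = 7/3 - ⅓*78 = 7/3 - 26 = -71/3 ≈ -23.667)
U = -5 (U = 5*(-1) = -5)
z(y, p) = (-71/3 + y)/(p + y) (z(y, p) = (y - 71/3)/(p + y) = (-71/3 + y)/(p + y))
U*z(-93, 44) = -5*(-71/3 - 93)/(44 - 93) = -5*(-350)/((-49)*3) = -(-5)*(-350)/(49*3) = -5*50/21 = -250/21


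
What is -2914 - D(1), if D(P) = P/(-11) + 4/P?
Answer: -32097/11 ≈ -2917.9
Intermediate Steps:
D(P) = 4/P - P/11 (D(P) = P*(-1/11) + 4/P = -P/11 + 4/P = 4/P - P/11)
-2914 - D(1) = -2914 - (4/1 - 1/11*1) = -2914 - (4*1 - 1/11) = -2914 - (4 - 1/11) = -2914 - 1*43/11 = -2914 - 43/11 = -32097/11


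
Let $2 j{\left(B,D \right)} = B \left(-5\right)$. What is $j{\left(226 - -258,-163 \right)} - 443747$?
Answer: $-444957$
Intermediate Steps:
$j{\left(B,D \right)} = - \frac{5 B}{2}$ ($j{\left(B,D \right)} = \frac{B \left(-5\right)}{2} = \frac{\left(-5\right) B}{2} = - \frac{5 B}{2}$)
$j{\left(226 - -258,-163 \right)} - 443747 = - \frac{5 \left(226 - -258\right)}{2} - 443747 = - \frac{5 \left(226 + 258\right)}{2} - 443747 = \left(- \frac{5}{2}\right) 484 - 443747 = -1210 - 443747 = -444957$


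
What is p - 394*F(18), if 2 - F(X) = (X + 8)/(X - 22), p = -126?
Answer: -3475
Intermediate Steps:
F(X) = 2 - (8 + X)/(-22 + X) (F(X) = 2 - (X + 8)/(X - 22) = 2 - (8 + X)/(-22 + X))
p - 394*F(18) = -126 - 394*(-52 + 18)/(-22 + 18) = -126 - 394*(-34)/(-4) = -126 - (-197)*(-34)/2 = -126 - 394*17/2 = -126 - 3349 = -3475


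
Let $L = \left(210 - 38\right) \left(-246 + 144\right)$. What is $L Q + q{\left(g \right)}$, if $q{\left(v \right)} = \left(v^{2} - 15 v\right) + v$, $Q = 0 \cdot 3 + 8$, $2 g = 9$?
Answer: $- \frac{561579}{4} \approx -1.4039 \cdot 10^{5}$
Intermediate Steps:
$g = \frac{9}{2}$ ($g = \frac{1}{2} \cdot 9 = \frac{9}{2} \approx 4.5$)
$Q = 8$ ($Q = 0 + 8 = 8$)
$q{\left(v \right)} = v^{2} - 14 v$
$L = -17544$ ($L = 172 \left(-102\right) = -17544$)
$L Q + q{\left(g \right)} = \left(-17544\right) 8 + \frac{9 \left(-14 + \frac{9}{2}\right)}{2} = -140352 + \frac{9}{2} \left(- \frac{19}{2}\right) = -140352 - \frac{171}{4} = - \frac{561579}{4}$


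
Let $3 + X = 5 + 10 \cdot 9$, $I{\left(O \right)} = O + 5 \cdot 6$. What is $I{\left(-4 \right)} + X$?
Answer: $118$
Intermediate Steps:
$I{\left(O \right)} = 30 + O$ ($I{\left(O \right)} = O + 30 = 30 + O$)
$X = 92$ ($X = -3 + \left(5 + 10 \cdot 9\right) = -3 + \left(5 + 90\right) = -3 + 95 = 92$)
$I{\left(-4 \right)} + X = \left(30 - 4\right) + 92 = 26 + 92 = 118$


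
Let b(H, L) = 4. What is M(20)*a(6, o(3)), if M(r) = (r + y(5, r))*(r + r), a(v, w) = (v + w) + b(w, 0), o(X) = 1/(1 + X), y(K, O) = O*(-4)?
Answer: -24600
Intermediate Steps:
y(K, O) = -4*O
a(v, w) = 4 + v + w (a(v, w) = (v + w) + 4 = 4 + v + w)
M(r) = -6*r**2 (M(r) = (r - 4*r)*(r + r) = (-3*r)*(2*r) = -6*r**2)
M(20)*a(6, o(3)) = (-6*20**2)*(4 + 6 + 1/(1 + 3)) = (-6*400)*(4 + 6 + 1/4) = -2400*(4 + 6 + 1/4) = -2400*41/4 = -24600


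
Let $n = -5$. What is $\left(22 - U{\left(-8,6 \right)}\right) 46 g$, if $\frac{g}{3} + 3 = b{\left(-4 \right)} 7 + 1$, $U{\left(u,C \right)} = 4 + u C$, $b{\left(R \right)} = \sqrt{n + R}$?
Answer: $-18216 + 191268 i \approx -18216.0 + 1.9127 \cdot 10^{5} i$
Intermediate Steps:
$b{\left(R \right)} = \sqrt{-5 + R}$
$U{\left(u,C \right)} = 4 + C u$
$g = -6 + 63 i$ ($g = -9 + 3 \left(\sqrt{-5 - 4} \cdot 7 + 1\right) = -9 + 3 \left(\sqrt{-9} \cdot 7 + 1\right) = -9 + 3 \left(3 i 7 + 1\right) = -9 + 3 \left(21 i + 1\right) = -9 + 3 \left(1 + 21 i\right) = -9 + \left(3 + 63 i\right) = -6 + 63 i \approx -6.0 + 63.0 i$)
$\left(22 - U{\left(-8,6 \right)}\right) 46 g = \left(22 - \left(4 + 6 \left(-8\right)\right)\right) 46 \left(-6 + 63 i\right) = \left(22 - \left(4 - 48\right)\right) 46 \left(-6 + 63 i\right) = \left(22 - -44\right) 46 \left(-6 + 63 i\right) = \left(22 + 44\right) 46 \left(-6 + 63 i\right) = 66 \cdot 46 \left(-6 + 63 i\right) = 3036 \left(-6 + 63 i\right) = -18216 + 191268 i$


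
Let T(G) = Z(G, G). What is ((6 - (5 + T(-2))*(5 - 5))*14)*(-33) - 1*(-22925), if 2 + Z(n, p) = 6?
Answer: 20153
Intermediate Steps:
Z(n, p) = 4 (Z(n, p) = -2 + 6 = 4)
T(G) = 4
((6 - (5 + T(-2))*(5 - 5))*14)*(-33) - 1*(-22925) = ((6 - (5 + 4)*(5 - 5))*14)*(-33) - 1*(-22925) = ((6 - 9*0)*14)*(-33) + 22925 = ((6 - 1*0)*14)*(-33) + 22925 = ((6 + 0)*14)*(-33) + 22925 = (6*14)*(-33) + 22925 = 84*(-33) + 22925 = -2772 + 22925 = 20153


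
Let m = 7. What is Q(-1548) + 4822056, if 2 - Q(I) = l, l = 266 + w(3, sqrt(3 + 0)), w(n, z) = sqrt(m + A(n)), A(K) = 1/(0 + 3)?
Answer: 4821792 - sqrt(66)/3 ≈ 4.8218e+6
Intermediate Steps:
A(K) = 1/3
w(n, z) = sqrt(66)/3 (w(n, z) = sqrt(7 + 1/3) = sqrt(22/3) = sqrt(66)/3)
l = 266 + sqrt(66)/3 ≈ 268.71
Q(I) = -264 - sqrt(66)/3 (Q(I) = 2 - (266 + sqrt(66)/3) = 2 + (-266 - sqrt(66)/3) = -264 - sqrt(66)/3)
Q(-1548) + 4822056 = (-264 - sqrt(66)/3) + 4822056 = 4821792 - sqrt(66)/3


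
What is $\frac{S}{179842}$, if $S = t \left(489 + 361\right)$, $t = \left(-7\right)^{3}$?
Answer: $- \frac{145775}{89921} \approx -1.6211$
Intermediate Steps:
$t = -343$
$S = -291550$ ($S = - 343 \left(489 + 361\right) = \left(-343\right) 850 = -291550$)
$\frac{S}{179842} = - \frac{291550}{179842} = \left(-291550\right) \frac{1}{179842} = - \frac{145775}{89921}$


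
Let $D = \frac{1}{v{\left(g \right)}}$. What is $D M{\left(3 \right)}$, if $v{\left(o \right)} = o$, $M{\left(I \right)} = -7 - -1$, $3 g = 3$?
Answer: $-6$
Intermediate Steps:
$g = 1$ ($g = \frac{1}{3} \cdot 3 = 1$)
$M{\left(I \right)} = -6$ ($M{\left(I \right)} = -7 + 1 = -6$)
$D = 1$ ($D = 1^{-1} = 1$)
$D M{\left(3 \right)} = 1 \left(-6\right) = -6$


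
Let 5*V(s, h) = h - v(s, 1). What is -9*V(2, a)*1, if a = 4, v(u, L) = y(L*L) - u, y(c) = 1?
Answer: -9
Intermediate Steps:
v(u, L) = 1 - u
V(s, h) = -⅕ + h/5 + s/5 (V(s, h) = (h - (1 - s))/5 = (h + (-1 + s))/5 = (-1 + h + s)/5 = -⅕ + h/5 + s/5)
-9*V(2, a)*1 = -9*(-⅕ + (⅕)*4 + (⅕)*2)*1 = -9*(-⅕ + ⅘ + ⅖)*1 = -9*1*1 = -9*1 = -9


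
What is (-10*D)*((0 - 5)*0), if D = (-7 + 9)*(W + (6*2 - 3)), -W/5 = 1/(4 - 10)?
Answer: 0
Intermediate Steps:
W = ⅚ (W = -5/(4 - 10) = -5/(-6) = -5*(-⅙) = ⅚ ≈ 0.83333)
D = 59/3 (D = (-7 + 9)*(⅚ + (6*2 - 3)) = 2*(⅚ + (12 - 3)) = 2*(⅚ + 9) = 2*(59/6) = 59/3 ≈ 19.667)
(-10*D)*((0 - 5)*0) = (-10*59/3)*((0 - 5)*0) = -(-2950)*0/3 = -590/3*0 = 0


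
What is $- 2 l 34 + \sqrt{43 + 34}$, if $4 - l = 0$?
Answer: $-272 + \sqrt{77} \approx -263.23$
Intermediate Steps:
$l = 4$ ($l = 4 - 0 = 4 + 0 = 4$)
$- 2 l 34 + \sqrt{43 + 34} = - 2 \cdot 4 \cdot 34 + \sqrt{43 + 34} = \left(-2\right) 136 + \sqrt{77} = -272 + \sqrt{77}$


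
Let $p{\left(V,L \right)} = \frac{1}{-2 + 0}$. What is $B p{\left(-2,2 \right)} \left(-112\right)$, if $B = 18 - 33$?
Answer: $-840$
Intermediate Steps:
$p{\left(V,L \right)} = - \frac{1}{2}$ ($p{\left(V,L \right)} = \frac{1}{-2} = - \frac{1}{2}$)
$B = -15$
$B p{\left(-2,2 \right)} \left(-112\right) = - 15 \left(\left(- \frac{1}{2}\right) \left(-112\right)\right) = \left(-15\right) 56 = -840$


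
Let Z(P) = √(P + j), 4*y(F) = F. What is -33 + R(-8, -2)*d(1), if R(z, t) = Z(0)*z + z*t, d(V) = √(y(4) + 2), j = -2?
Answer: -33 + 8*√3*(2 - I*√2) ≈ -5.2872 - 19.596*I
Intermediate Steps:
y(F) = F/4
Z(P) = √(-2 + P) (Z(P) = √(P - 2) = √(-2 + P))
d(V) = √3 (d(V) = √((¼)*4 + 2) = √(1 + 2) = √3)
R(z, t) = t*z + I*z*√2 (R(z, t) = √(-2 + 0)*z + z*t = √(-2)*z + t*z = (I*√2)*z + t*z = I*z*√2 + t*z = t*z + I*z*√2)
-33 + R(-8, -2)*d(1) = -33 + (-8*(-2 + I*√2))*√3 = -33 + (16 - 8*I*√2)*√3 = -33 + √3*(16 - 8*I*√2)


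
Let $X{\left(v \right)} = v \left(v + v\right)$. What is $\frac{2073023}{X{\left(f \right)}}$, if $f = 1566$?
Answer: $\frac{2073023}{4904712} \approx 0.42266$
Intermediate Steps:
$X{\left(v \right)} = 2 v^{2}$ ($X{\left(v \right)} = v 2 v = 2 v^{2}$)
$\frac{2073023}{X{\left(f \right)}} = \frac{2073023}{2 \cdot 1566^{2}} = \frac{2073023}{2 \cdot 2452356} = \frac{2073023}{4904712}$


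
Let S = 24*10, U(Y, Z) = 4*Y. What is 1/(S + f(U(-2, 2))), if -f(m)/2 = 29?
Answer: 1/182 ≈ 0.0054945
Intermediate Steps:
f(m) = -58 (f(m) = -2*29 = -58)
S = 240
1/(S + f(U(-2, 2))) = 1/(240 - 58) = 1/182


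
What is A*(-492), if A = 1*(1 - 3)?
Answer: 984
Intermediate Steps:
A = -2 (A = 1*(-2) = -2)
A*(-492) = -2*(-492) = 984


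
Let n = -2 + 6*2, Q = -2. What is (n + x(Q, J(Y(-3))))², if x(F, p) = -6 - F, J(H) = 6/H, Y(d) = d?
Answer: 36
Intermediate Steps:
n = 10 (n = -2 + 12 = 10)
(n + x(Q, J(Y(-3))))² = (10 + (-6 - 1*(-2)))² = (10 + (-6 + 2))² = (10 - 4)² = 6² = 36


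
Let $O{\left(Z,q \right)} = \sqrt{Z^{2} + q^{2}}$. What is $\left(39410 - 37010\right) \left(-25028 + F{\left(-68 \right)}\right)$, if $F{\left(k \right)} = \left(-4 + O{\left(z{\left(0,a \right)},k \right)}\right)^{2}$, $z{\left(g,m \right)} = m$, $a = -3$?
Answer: $-48909600 - 19200 \sqrt{4633} \approx -5.0216 \cdot 10^{7}$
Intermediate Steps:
$F{\left(k \right)} = \left(-4 + \sqrt{9 + k^{2}}\right)^{2}$ ($F{\left(k \right)} = \left(-4 + \sqrt{\left(-3\right)^{2} + k^{2}}\right)^{2} = \left(-4 + \sqrt{9 + k^{2}}\right)^{2}$)
$\left(39410 - 37010\right) \left(-25028 + F{\left(-68 \right)}\right) = \left(39410 - 37010\right) \left(-25028 + \left(-4 + \sqrt{9 + \left(-68\right)^{2}}\right)^{2}\right) = 2400 \left(-25028 + \left(-4 + \sqrt{9 + 4624}\right)^{2}\right) = 2400 \left(-25028 + \left(-4 + \sqrt{4633}\right)^{2}\right) = -60067200 + 2400 \left(-4 + \sqrt{4633}\right)^{2}$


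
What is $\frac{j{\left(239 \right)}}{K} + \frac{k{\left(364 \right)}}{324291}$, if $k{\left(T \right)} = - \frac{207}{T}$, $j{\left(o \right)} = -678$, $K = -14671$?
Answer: $\frac{26676462525}{577264355668} \approx 0.046212$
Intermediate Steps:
$\frac{j{\left(239 \right)}}{K} + \frac{k{\left(364 \right)}}{324291} = - \frac{678}{-14671} + \frac{\left(-207\right) \frac{1}{364}}{324291} = \left(-678\right) \left(- \frac{1}{14671}\right) + \left(-207\right) \frac{1}{364} \cdot \frac{1}{324291} = \frac{678}{14671} - \frac{69}{39347308} = \frac{26676462525}{577264355668}$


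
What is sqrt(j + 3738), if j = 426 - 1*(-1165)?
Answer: 73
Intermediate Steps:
j = 1591 (j = 426 + 1165 = 1591)
sqrt(j + 3738) = sqrt(1591 + 3738) = sqrt(5329) = 73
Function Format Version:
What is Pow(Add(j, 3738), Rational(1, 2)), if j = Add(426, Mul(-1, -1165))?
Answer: 73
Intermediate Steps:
j = 1591 (j = Add(426, 1165) = 1591)
Pow(Add(j, 3738), Rational(1, 2)) = Pow(Add(1591, 3738), Rational(1, 2)) = Pow(5329, Rational(1, 2)) = 73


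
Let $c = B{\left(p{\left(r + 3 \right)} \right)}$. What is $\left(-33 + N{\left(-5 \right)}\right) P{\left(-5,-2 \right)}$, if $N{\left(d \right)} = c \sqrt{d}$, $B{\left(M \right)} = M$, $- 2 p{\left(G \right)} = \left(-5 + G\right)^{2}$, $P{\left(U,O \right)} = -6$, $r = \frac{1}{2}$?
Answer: $198 + \frac{27 i \sqrt{5}}{4} \approx 198.0 + 15.093 i$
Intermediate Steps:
$r = \frac{1}{2} \approx 0.5$
$p{\left(G \right)} = - \frac{\left(-5 + G\right)^{2}}{2}$
$c = - \frac{9}{8}$ ($c = - \frac{\left(-5 + \left(\frac{1}{2} + 3\right)\right)^{2}}{2} = - \frac{\left(-5 + \frac{7}{2}\right)^{2}}{2} = - \frac{\left(- \frac{3}{2}\right)^{2}}{2} = \left(- \frac{1}{2}\right) \frac{9}{4} = - \frac{9}{8} \approx -1.125$)
$N{\left(d \right)} = - \frac{9 \sqrt{d}}{8}$
$\left(-33 + N{\left(-5 \right)}\right) P{\left(-5,-2 \right)} = \left(-33 - \frac{9 \sqrt{-5}}{8}\right) \left(-6\right) = \left(-33 - \frac{9 i \sqrt{5}}{8}\right) \left(-6\right) = 198 + \frac{27 i \sqrt{5}}{4}$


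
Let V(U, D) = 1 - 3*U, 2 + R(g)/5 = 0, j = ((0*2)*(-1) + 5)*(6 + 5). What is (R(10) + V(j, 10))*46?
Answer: -8004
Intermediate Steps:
j = 55 (j = (0*(-1) + 5)*11 = (0 + 5)*11 = 5*11 = 55)
R(g) = -10 (R(g) = -10 + 5*0 = -10 + 0 = -10)
(R(10) + V(j, 10))*46 = (-10 + (1 - 3*55))*46 = (-10 + (1 - 165))*46 = (-10 - 164)*46 = -174*46 = -8004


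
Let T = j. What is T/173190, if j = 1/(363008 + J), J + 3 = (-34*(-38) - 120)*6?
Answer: 1/64086708030 ≈ 1.5604e-11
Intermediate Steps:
J = 7029 (J = -3 + (-34*(-38) - 120)*6 = -3 + (1292 - 120)*6 = -3 + 1172*6 = -3 + 7032 = 7029)
j = 1/370037 (j = 1/(363008 + 7029) = 1/370037 ≈ 2.7024e-6)
T = 1/370037 ≈ 2.7024e-6
T/173190 = (1/370037)/173190 = (1/370037)*(1/173190) = 1/64086708030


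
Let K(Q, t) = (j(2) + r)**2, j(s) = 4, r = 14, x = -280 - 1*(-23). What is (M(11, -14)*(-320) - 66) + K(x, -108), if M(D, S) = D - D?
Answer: 258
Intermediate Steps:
x = -257 (x = -280 + 23 = -257)
M(D, S) = 0
K(Q, t) = 324 (K(Q, t) = (4 + 14)**2 = 18**2 = 324)
(M(11, -14)*(-320) - 66) + K(x, -108) = (0*(-320) - 66) + 324 = (0 - 66) + 324 = -66 + 324 = 258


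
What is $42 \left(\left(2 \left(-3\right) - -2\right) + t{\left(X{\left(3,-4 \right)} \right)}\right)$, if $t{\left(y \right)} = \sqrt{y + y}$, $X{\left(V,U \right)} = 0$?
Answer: $-168$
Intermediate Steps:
$t{\left(y \right)} = \sqrt{2} \sqrt{y}$ ($t{\left(y \right)} = \sqrt{2 y} = \sqrt{2} \sqrt{y}$)
$42 \left(\left(2 \left(-3\right) - -2\right) + t{\left(X{\left(3,-4 \right)} \right)}\right) = 42 \left(\left(2 \left(-3\right) - -2\right) + \sqrt{2} \sqrt{0}\right) = 42 \left(\left(-6 + 2\right) + \sqrt{2} \cdot 0\right) = 42 \left(-4 + 0\right) = 42 \left(-4\right) = -168$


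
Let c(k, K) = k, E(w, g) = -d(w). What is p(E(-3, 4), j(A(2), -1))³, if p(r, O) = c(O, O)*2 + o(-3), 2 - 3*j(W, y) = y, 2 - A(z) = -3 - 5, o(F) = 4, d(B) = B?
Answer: 216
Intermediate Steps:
E(w, g) = -w
A(z) = 10 (A(z) = 2 - (-3 - 5) = 2 - 1*(-8) = 2 + 8 = 10)
j(W, y) = ⅔ - y/3
p(r, O) = 4 + 2*O (p(r, O) = O*2 + 4 = 2*O + 4 = 4 + 2*O)
p(E(-3, 4), j(A(2), -1))³ = (4 + 2*(⅔ - ⅓*(-1)))³ = (4 + 2*(⅔ + ⅓))³ = (4 + 2*1)³ = (4 + 2)³ = 6³ = 216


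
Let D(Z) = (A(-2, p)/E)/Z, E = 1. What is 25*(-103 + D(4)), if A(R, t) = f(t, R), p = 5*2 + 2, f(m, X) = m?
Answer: -2500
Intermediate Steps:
p = 12 (p = 10 + 2 = 12)
A(R, t) = t
D(Z) = 12/Z (D(Z) = (12/1)/Z = (12*1)/Z = 12/Z)
25*(-103 + D(4)) = 25*(-103 + 12/4) = 25*(-103 + 12*(¼)) = 25*(-103 + 3) = 25*(-100) = -2500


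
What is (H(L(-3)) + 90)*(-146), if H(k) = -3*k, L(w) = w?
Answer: -14454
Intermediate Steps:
(H(L(-3)) + 90)*(-146) = (-3*(-3) + 90)*(-146) = (9 + 90)*(-146) = 99*(-146) = -14454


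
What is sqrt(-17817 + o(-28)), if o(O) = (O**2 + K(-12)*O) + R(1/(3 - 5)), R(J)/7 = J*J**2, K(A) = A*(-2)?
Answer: I*sqrt(283294)/4 ≈ 133.06*I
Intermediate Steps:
K(A) = -2*A
R(J) = 7*J**3 (R(J) = 7*(J*J**2) = 7*J**3)
o(O) = -7/8 + O**2 + 24*O (o(O) = (O**2 + (-2*(-12))*O) + 7*(1/(3 - 5))**3 = (O**2 + 24*O) + 7*(1/(-2))**3 = (O**2 + 24*O) + 7*(-1/2)**3 = (O**2 + 24*O) + 7*(-1/8) = (O**2 + 24*O) - 7/8 = -7/8 + O**2 + 24*O)
sqrt(-17817 + o(-28)) = sqrt(-17817 + (-7/8 + (-28)**2 + 24*(-28))) = sqrt(-17817 + (-7/8 + 784 - 672)) = sqrt(-17817 + 889/8) = sqrt(-141647/8) = I*sqrt(283294)/4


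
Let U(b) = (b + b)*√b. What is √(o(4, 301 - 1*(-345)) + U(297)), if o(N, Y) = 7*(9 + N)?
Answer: √(91 + 1782*√33) ≈ 101.63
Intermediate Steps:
U(b) = 2*b^(3/2) (U(b) = (2*b)*√b = 2*b^(3/2))
o(N, Y) = 63 + 7*N
√(o(4, 301 - 1*(-345)) + U(297)) = √((63 + 7*4) + 2*297^(3/2)) = √((63 + 28) + 2*(891*√33)) = √(91 + 1782*√33)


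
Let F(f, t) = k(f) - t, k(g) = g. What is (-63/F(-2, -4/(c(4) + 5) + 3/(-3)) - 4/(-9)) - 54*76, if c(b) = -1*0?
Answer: -34097/9 ≈ -3788.6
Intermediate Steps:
c(b) = 0
F(f, t) = f - t
(-63/F(-2, -4/(c(4) + 5) + 3/(-3)) - 4/(-9)) - 54*76 = (-63/(-2 - (-4/(0 + 5) + 3/(-3))) - 4/(-9)) - 54*76 = (-63/(-2 - (-4/5 + 3*(-1/3))) - 4*(-1/9)) - 4104 = (-63/(-2 - (-4*1/5 - 1)) + 4/9) - 4104 = (-63/(-2 - (-4/5 - 1)) + 4/9) - 4104 = (-63/(-2 - 1*(-9/5)) + 4/9) - 4104 = (-63/(-2 + 9/5) + 4/9) - 4104 = (-63/(-1/5) + 4/9) - 4104 = (-63*(-5) + 4/9) - 4104 = (315 + 4/9) - 4104 = 2839/9 - 4104 = -34097/9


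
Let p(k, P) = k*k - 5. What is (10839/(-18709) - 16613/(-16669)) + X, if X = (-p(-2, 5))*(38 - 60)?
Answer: -6730789736/311860321 ≈ -21.583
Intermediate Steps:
p(k, P) = -5 + k² (p(k, P) = k² - 5 = -5 + k²)
X = -22 (X = (-(-5 + (-2)²))*(38 - 60) = -(-5 + 4)*(-22) = -1*(-1)*(-22) = 1*(-22) = -22)
(10839/(-18709) - 16613/(-16669)) + X = (10839/(-18709) - 16613/(-16669)) - 22 = (10839*(-1/18709) - 16613*(-1/16669)) - 22 = (-10839/18709 + 16613/16669) - 22 = 130137326/311860321 - 22 = -6730789736/311860321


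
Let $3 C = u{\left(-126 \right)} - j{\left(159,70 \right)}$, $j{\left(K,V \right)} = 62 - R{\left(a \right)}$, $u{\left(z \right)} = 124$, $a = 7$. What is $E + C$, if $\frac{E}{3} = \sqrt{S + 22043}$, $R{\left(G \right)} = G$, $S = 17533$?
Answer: $23 + 6 \sqrt{9894} \approx 619.81$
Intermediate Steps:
$j{\left(K,V \right)} = 55$ ($j{\left(K,V \right)} = 62 - 7 = 55$)
$E = 6 \sqrt{9894}$ ($E = 3 \sqrt{17533 + 22043} = 3 \sqrt{39576} = 3 \cdot 2 \sqrt{9894} = 6 \sqrt{9894} \approx 596.81$)
$C = 23$ ($C = \frac{124 - 55}{3} = \frac{1}{3} \cdot 69 = 23$)
$E + C = 6 \sqrt{9894} + 23 = 23 + 6 \sqrt{9894}$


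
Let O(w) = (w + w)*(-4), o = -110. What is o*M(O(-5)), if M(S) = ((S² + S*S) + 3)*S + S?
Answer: -14097600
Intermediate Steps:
O(w) = -8*w (O(w) = (2*w)*(-4) = -8*w)
M(S) = S + S*(3 + 2*S²) (M(S) = ((S² + S²) + 3)*S + S = (2*S² + 3)*S + S = (3 + 2*S²)*S + S = S*(3 + 2*S²) + S = S + S*(3 + 2*S²))
o*M(O(-5)) = -220*(-8*(-5))*(2 + (-8*(-5))²) = -220*40*(2 + 40²) = -220*40*(2 + 1600) = -220*40*1602 = -110*128160 = -14097600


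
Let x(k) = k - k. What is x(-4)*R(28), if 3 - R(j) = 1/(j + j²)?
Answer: 0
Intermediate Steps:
x(k) = 0
R(j) = 3 - 1/(j + j²)
x(-4)*R(28) = 0*((-1 + 3*28 + 3*28²)/(28*(1 + 28))) = 0*((1/28)*(-1 + 84 + 3*784)/29) = 0*((1/28)*(1/29)*(-1 + 84 + 2352)) = 0*((1/28)*(1/29)*2435) = 0*(2435/812) = 0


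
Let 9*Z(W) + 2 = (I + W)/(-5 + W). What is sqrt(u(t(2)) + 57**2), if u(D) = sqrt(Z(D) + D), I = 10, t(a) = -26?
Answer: sqrt(28100601 + 930*I*sqrt(2263))/93 ≈ 57.0 + 0.04487*I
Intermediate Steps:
Z(W) = -2/9 + (10 + W)/(9*(-5 + W)) (Z(W) = -2/9 + ((10 + W)/(-5 + W))/9 = -2/9 + (10 + W)/(9*(-5 + W)))
u(D) = sqrt(D + (20 - D)/(9*(-5 + D))) (u(D) = sqrt((20 - D)/(9*(-5 + D)) + D) = sqrt(D + (20 - D)/(9*(-5 + D))))
sqrt(u(t(2)) + 57**2) = sqrt(sqrt((20 - 1*(-26) + 9*(-26)*(-5 - 26))/(-5 - 26))/3 + 57**2) = sqrt(sqrt((20 + 26 + 9*(-26)*(-31))/(-31))/3 + 3249) = sqrt(sqrt(-(20 + 26 + 7254)/31)/3 + 3249) = sqrt(sqrt(-1/31*7300)/3 + 3249) = sqrt(sqrt(-7300/31)/3 + 3249) = sqrt((10*I*sqrt(2263)/31)/3 + 3249) = sqrt(10*I*sqrt(2263)/93 + 3249) = sqrt(3249 + 10*I*sqrt(2263)/93)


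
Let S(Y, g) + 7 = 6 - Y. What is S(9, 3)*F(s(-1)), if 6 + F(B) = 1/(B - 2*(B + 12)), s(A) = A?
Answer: 1390/23 ≈ 60.435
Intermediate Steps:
S(Y, g) = -1 - Y (S(Y, g) = -7 + (6 - Y) = -1 - Y)
F(B) = -6 + 1/(-24 - B) (F(B) = -6 + 1/(B - 2*(B + 12)) = -6 + 1/(B - 2*(12 + B)) = -6 + 1/(B + (-24 - 2*B)) = -6 + 1/(-24 - B))
S(9, 3)*F(s(-1)) = (-1 - 1*9)*((-145 - 6*(-1))/(24 - 1)) = (-1 - 9)*((-145 + 6)/23) = -10*(-139)/23 = -10*(-139/23) = 1390/23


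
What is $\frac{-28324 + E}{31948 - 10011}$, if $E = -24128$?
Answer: $- \frac{52452}{21937} \approx -2.391$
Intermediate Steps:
$\frac{-28324 + E}{31948 - 10011} = \frac{-28324 - 24128}{31948 - 10011} = - \frac{52452}{21937}$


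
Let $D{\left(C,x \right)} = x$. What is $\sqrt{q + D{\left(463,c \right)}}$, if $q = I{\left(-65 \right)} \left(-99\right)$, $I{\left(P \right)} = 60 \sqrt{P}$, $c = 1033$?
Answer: $\sqrt{1033 - 5940 i \sqrt{65}} \approx 156.42 - 153.08 i$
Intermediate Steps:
$q = - 5940 i \sqrt{65}$ ($q = 60 \sqrt{-65} \left(-99\right) = 60 i \sqrt{65} \left(-99\right) = - 5940 i \sqrt{65} \approx - 47890.0 i$)
$\sqrt{q + D{\left(463,c \right)}} = \sqrt{- 5940 i \sqrt{65} + 1033} = \sqrt{1033 - 5940 i \sqrt{65}}$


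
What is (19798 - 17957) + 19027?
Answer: 20868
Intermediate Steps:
(19798 - 17957) + 19027 = 1841 + 19027 = 20868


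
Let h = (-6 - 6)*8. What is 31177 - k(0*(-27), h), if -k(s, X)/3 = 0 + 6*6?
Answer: 31285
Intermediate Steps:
h = -96 (h = -12*8 = -96)
k(s, X) = -108 (k(s, X) = -3*(0 + 6*6) = -3*(0 + 36) = -3*36 = -108)
31177 - k(0*(-27), h) = 31177 - 1*(-108) = 31177 + 108 = 31285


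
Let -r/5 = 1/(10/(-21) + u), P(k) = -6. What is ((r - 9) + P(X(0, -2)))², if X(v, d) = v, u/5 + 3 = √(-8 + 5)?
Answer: 81*(7420*√3 + 7561*I)/(2*(1365*√3 + 1451*I)) ≈ 217.66 - 4.0626*I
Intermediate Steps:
u = -15 + 5*I*√3 (u = -15 + 5*√(-8 + 5) = -15 + 5*√(-3) = -15 + 5*(I*√3) = -15 + 5*I*√3 ≈ -15.0 + 8.6602*I)
r = -5/(-325/21 + 5*I*√3) (r = -5/(10/(-21) + (-15 + 5*I*√3)) = -5/(10*(-1/21) + (-15 + 5*I*√3)) = -5/(-10/21 + (-15 + 5*I*√3)) = -5/(-325/21 + 5*I*√3) ≈ 0.24603 + 0.13768*I)
((r - 9) + P(X(0, -2)))² = (((1365/5548 + 441*I*√3/5548) - 9) - 6)² = ((-48567/5548 + 441*I*√3/5548) - 6)² = (-81855/5548 + 441*I*√3/5548)²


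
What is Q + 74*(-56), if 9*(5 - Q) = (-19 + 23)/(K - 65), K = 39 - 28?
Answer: -1005775/243 ≈ -4139.0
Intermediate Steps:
K = 11
Q = 1217/243 (Q = 5 - (-19 + 23)/(9*(11 - 65)) = 5 - 4/(9*(-54)) = 5 - 4*(-1)/(9*54) = 5 - ⅑*(-2/27) = 5 + 2/243 = 1217/243 ≈ 5.0082)
Q + 74*(-56) = 1217/243 + 74*(-56) = 1217/243 - 4144 = -1005775/243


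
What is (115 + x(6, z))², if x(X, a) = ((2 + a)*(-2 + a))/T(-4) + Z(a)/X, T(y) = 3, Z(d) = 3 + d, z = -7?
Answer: 150544/9 ≈ 16727.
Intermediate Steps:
x(X, a) = (3 + a)/X + (-2 + a)*(2 + a)/3 (x(X, a) = ((2 + a)*(-2 + a))/3 + (3 + a)/X = ((-2 + a)*(2 + a))*(⅓) + (3 + a)/X = (-2 + a)*(2 + a)/3 + (3 + a)/X = (3 + a)/X + (-2 + a)*(2 + a)/3)
(115 + x(6, z))² = (115 + (3 - 7 + (⅓)*6*(-4 + (-7)²))/6)² = (115 + (3 - 7 + (⅓)*6*(-4 + 49))/6)² = (115 + (3 - 7 + (⅓)*6*45)/6)² = (115 + (3 - 7 + 90)/6)² = (115 + (⅙)*86)² = (115 + 43/3)² = (388/3)² = 150544/9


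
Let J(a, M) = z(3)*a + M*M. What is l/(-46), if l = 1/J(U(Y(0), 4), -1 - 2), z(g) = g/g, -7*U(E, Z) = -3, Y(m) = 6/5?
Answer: -7/3036 ≈ -0.0023057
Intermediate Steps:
Y(m) = 6/5 (Y(m) = 6*(⅕) = 6/5)
U(E, Z) = 3/7 (U(E, Z) = -⅐*(-3) = 3/7)
z(g) = 1
J(a, M) = a + M² (J(a, M) = 1*a + M*M = a + M²)
l = 7/66 (l = 1/(3/7 + (-1 - 2)²) = 1/(3/7 + (-3)²) = 1/(3/7 + 9) = 1/(66/7) = 7/66 ≈ 0.10606)
l/(-46) = (7/66)/(-46) = -1/46*7/66 = -7/3036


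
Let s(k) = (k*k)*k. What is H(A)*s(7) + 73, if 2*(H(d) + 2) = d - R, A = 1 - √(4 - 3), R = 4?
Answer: -1299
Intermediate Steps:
s(k) = k³ (s(k) = k²*k = k³)
A = 0 (A = 1 - √1 = 1 - 1*1 = 1 - 1 = 0)
H(d) = -4 + d/2 (H(d) = -2 + (d - 1*4)/2 = -2 + (d - 4)/2 = -2 + (-4 + d)/2 = -2 + (-2 + d/2) = -4 + d/2)
H(A)*s(7) + 73 = (-4 + (½)*0)*7³ + 73 = (-4 + 0)*343 + 73 = -4*343 + 73 = -1372 + 73 = -1299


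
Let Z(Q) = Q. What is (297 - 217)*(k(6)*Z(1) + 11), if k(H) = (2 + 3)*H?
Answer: 3280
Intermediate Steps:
k(H) = 5*H
(297 - 217)*(k(6)*Z(1) + 11) = (297 - 217)*((5*6)*1 + 11) = 80*(30*1 + 11) = 80*(30 + 11) = 80*41 = 3280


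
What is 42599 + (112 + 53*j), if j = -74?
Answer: 38789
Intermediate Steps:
42599 + (112 + 53*j) = 42599 + (112 + 53*(-74)) = 42599 + (112 - 3922) = 42599 - 3810 = 38789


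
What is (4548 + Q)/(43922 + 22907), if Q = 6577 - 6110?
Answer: 5015/66829 ≈ 0.075042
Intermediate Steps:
Q = 467
(4548 + Q)/(43922 + 22907) = (4548 + 467)/(43922 + 22907) = 5015/66829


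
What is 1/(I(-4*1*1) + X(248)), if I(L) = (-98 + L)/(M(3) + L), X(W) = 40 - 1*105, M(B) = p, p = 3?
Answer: 1/37 ≈ 0.027027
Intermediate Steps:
M(B) = 3
X(W) = -65 (X(W) = 40 - 105 = -65)
I(L) = (-98 + L)/(3 + L)
1/(I(-4*1*1) + X(248)) = 1/((-98 - 4*1*1)/(3 - 4*1*1) - 65) = 1/((-98 - 4*1)/(3 - 4*1) - 65) = 1/((-98 - 4)/(3 - 4) - 65) = 1/(-102/(-1) - 65) = 1/(-1*(-102) - 65) = 1/(102 - 65) = 1/37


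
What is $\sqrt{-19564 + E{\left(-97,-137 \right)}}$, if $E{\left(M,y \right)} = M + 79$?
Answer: $i \sqrt{19582} \approx 139.94 i$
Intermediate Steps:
$E{\left(M,y \right)} = 79 + M$
$\sqrt{-19564 + E{\left(-97,-137 \right)}} = \sqrt{-19564 + \left(79 - 97\right)} = \sqrt{-19564 - 18} = \sqrt{-19582} = i \sqrt{19582}$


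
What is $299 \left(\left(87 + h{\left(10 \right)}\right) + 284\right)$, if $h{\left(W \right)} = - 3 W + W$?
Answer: $104949$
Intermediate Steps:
$h{\left(W \right)} = - 2 W$
$299 \left(\left(87 + h{\left(10 \right)}\right) + 284\right) = 299 \left(\left(87 - 20\right) + 284\right) = 299 \left(67 + 284\right) = 299 \cdot 351 = 104949$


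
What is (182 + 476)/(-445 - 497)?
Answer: -329/471 ≈ -0.69851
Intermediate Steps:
(182 + 476)/(-445 - 497) = 658/(-942) = 658*(-1/942) = -329/471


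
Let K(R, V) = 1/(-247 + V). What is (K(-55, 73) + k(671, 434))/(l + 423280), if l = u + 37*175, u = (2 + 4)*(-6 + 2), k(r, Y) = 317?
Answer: 55157/74773194 ≈ 0.00073766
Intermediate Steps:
u = -24 (u = 6*(-4) = -24)
l = 6451 (l = -24 + 37*175 = -24 + 6475 = 6451)
(K(-55, 73) + k(671, 434))/(l + 423280) = (1/(-247 + 73) + 317)/(6451 + 423280) = (1/(-174) + 317)/429731 = (-1/174 + 317)*(1/429731) = (55157/174)*(1/429731) = 55157/74773194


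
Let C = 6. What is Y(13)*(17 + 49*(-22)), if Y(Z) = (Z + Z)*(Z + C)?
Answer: -524134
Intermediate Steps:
Y(Z) = 2*Z*(6 + Z) (Y(Z) = (Z + Z)*(Z + 6) = (2*Z)*(6 + Z) = 2*Z*(6 + Z))
Y(13)*(17 + 49*(-22)) = (2*13*(6 + 13))*(17 + 49*(-22)) = (2*13*19)*(17 - 1078) = 494*(-1061) = -524134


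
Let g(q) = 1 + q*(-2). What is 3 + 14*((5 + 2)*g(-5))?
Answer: 1081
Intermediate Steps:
g(q) = 1 - 2*q
3 + 14*((5 + 2)*g(-5)) = 3 + 14*((5 + 2)*(1 - 2*(-5))) = 3 + 14*(7*(1 + 10)) = 3 + 14*(7*11) = 3 + 14*77 = 3 + 1078 = 1081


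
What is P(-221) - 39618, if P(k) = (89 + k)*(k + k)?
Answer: 18726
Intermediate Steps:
P(k) = 2*k*(89 + k) (P(k) = (89 + k)*(2*k) = 2*k*(89 + k))
P(-221) - 39618 = 2*(-221)*(89 - 221) - 39618 = 2*(-221)*(-132) - 39618 = 58344 - 39618 = 18726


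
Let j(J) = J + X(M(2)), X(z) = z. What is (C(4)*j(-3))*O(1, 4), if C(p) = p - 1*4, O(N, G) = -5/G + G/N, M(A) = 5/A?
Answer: 0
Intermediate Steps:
j(J) = 5/2 + J (j(J) = J + 5/2 = 5/2 + J)
C(p) = -4 + p (C(p) = p - 4 = -4 + p)
(C(4)*j(-3))*O(1, 4) = ((-4 + 4)*(5/2 - 3))*(-5/4 + 4/1) = (0*(-½))*(-5*¼ + 4*1) = 0*(-5/4 + 4) = 0*(11/4) = 0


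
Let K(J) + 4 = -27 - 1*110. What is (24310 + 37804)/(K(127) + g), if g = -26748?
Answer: -62114/26889 ≈ -2.3100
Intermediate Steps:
K(J) = -141 (K(J) = -4 + (-27 - 1*110) = -4 + (-27 - 110) = -4 - 137 = -141)
(24310 + 37804)/(K(127) + g) = (24310 + 37804)/(-141 - 26748) = 62114/(-26889) = 62114*(-1/26889) = -62114/26889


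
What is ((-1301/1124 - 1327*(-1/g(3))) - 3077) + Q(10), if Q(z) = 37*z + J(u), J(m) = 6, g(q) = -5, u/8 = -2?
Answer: -16677673/5620 ≈ -2967.6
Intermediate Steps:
u = -16 (u = 8*(-2) = -16)
Q(z) = 6 + 37*z (Q(z) = 37*z + 6 = 6 + 37*z)
((-1301/1124 - 1327*(-1/g(3))) - 3077) + Q(10) = ((-1301/1124 - 1327/((-5*(-1)))) - 3077) + (6 + 37*10) = ((-1301*1/1124 - 1327/5) - 3077) + (6 + 370) = ((-1301/1124 - 1327*1/5) - 3077) + 376 = ((-1301/1124 - 1327/5) - 3077) + 376 = (-1498053/5620 - 3077) + 376 = -18790793/5620 + 376 = -16677673/5620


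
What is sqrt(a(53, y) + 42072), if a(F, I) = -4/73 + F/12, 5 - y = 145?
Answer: sqrt(8072097567)/438 ≈ 205.13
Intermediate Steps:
y = -140 (y = 5 - 1*145 = 5 - 145 = -140)
a(F, I) = -4/73 + F/12 (a(F, I) = -4*1/73 + F*(1/12) = -4/73 + F/12)
sqrt(a(53, y) + 42072) = sqrt((-4/73 + (1/12)*53) + 42072) = sqrt((-4/73 + 53/12) + 42072) = sqrt(3821/876 + 42072) = sqrt(36858893/876) = sqrt(8072097567)/438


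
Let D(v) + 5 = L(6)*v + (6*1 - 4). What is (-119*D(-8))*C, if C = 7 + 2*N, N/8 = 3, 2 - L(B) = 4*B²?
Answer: -7415485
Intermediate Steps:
L(B) = 2 - 4*B²
N = 24 (N = 8*3 = 24)
C = 55 (C = 7 + 2*24 = 7 + 48 = 55)
D(v) = -3 - 142*v (D(v) = -5 + ((2 - 4*6²)*v + (6*1 - 4)) = -5 + ((2 - 4*36)*v + (6 - 4)) = -5 + ((2 - 144)*v + 2) = -5 + (-142*v + 2) = -5 + (2 - 142*v) = -3 - 142*v)
(-119*D(-8))*C = -119*(-3 - 142*(-8))*55 = -119*(-3 + 1136)*55 = -119*1133*55 = -134827*55 = -7415485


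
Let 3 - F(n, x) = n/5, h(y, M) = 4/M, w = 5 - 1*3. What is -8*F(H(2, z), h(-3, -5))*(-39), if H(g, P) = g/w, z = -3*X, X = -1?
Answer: 4368/5 ≈ 873.60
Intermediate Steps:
z = 3 (z = -3*(-1) = 3)
w = 2 (w = 5 - 3 = 2)
H(g, P) = g/2
F(n, x) = 3 - n/5
-8*F(H(2, z), h(-3, -5))*(-39) = -8*(3 - 2/10)*(-39) = -8*(3 - 1/5*1)*(-39) = -8*(3 - 1/5)*(-39) = -8*14/5*(-39) = -112/5*(-39) = 4368/5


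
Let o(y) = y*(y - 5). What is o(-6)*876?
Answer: 57816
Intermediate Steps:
o(y) = y*(-5 + y)
o(-6)*876 = -6*(-5 - 6)*876 = -6*(-11)*876 = 66*876 = 57816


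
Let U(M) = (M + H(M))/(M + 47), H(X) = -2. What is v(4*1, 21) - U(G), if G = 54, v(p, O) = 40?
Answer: 3988/101 ≈ 39.485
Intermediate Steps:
U(M) = (-2 + M)/(47 + M) (U(M) = (M - 2)/(M + 47) = (-2 + M)/(47 + M))
v(4*1, 21) - U(G) = 40 - (-2 + 54)/(47 + 54) = 40 - 52/101 = 3988/101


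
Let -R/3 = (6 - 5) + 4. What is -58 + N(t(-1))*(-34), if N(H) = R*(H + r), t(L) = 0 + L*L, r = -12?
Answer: -5668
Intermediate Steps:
R = -15 (R = -3*((6 - 5) + 4) = -3*(1 + 4) = -3*5 = -15)
t(L) = L² (t(L) = 0 + L² = L²)
N(H) = 180 - 15*H (N(H) = -15*(H - 12) = -15*(-12 + H) = 180 - 15*H)
-58 + N(t(-1))*(-34) = -58 + (180 - 15*(-1)²)*(-34) = -58 + (180 - 15*1)*(-34) = -58 + (180 - 15)*(-34) = -58 + 165*(-34) = -58 - 5610 = -5668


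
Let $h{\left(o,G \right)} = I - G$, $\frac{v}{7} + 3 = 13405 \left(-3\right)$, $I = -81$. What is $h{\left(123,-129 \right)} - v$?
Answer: $281574$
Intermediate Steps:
$v = -281526$ ($v = -21 + 7 \cdot 13405 \left(-3\right) = -21 + 7 \left(-40215\right) = -21 - 281505 = -281526$)
$h{\left(o,G \right)} = -81 - G$
$h{\left(123,-129 \right)} - v = \left(-81 - -129\right) - -281526 = \left(-81 + 129\right) + 281526 = 48 + 281526 = 281574$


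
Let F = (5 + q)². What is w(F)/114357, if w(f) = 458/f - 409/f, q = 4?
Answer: 49/9262917 ≈ 5.2899e-6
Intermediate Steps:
F = 81 (F = (5 + 4)² = 9² = 81)
w(f) = 49/f
w(F)/114357 = (49/81)/114357 = (49*(1/81))*(1/114357) = (49/81)*(1/114357) = 49/9262917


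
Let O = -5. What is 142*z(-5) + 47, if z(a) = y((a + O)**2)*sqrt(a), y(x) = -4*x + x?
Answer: 47 - 42600*I*sqrt(5) ≈ 47.0 - 95257.0*I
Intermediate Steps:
y(x) = -3*x
z(a) = -3*sqrt(a)*(-5 + a)**2 (z(a) = (-3*(a - 5)**2)*sqrt(a) = (-3*(-5 + a)**2)*sqrt(a) = -3*sqrt(a)*(-5 + a)**2)
142*z(-5) + 47 = 142*(-3*sqrt(-5)*(-5 - 5)**2) + 47 = 142*(-3*I*sqrt(5)*(-10)**2) + 47 = 142*(-3*I*sqrt(5)*100) + 47 = 142*(-300*I*sqrt(5)) + 47 = -42600*I*sqrt(5) + 47 = 47 - 42600*I*sqrt(5)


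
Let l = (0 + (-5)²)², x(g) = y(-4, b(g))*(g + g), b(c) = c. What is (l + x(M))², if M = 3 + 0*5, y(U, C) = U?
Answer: 361201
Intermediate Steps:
M = 3 (M = 3 + 0 = 3)
x(g) = -8*g (x(g) = -4*(g + g) = -8*g)
l = 625 (l = (0 + 25)² = 25² = 625)
(l + x(M))² = (625 - 8*3)² = (625 - 24)² = 601² = 361201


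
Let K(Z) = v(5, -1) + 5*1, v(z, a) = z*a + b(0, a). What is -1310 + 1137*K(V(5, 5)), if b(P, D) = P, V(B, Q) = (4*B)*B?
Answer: -1310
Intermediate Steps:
V(B, Q) = 4*B**2
v(z, a) = a*z (v(z, a) = z*a + 0 = a*z + 0 = a*z)
K(Z) = 0 (K(Z) = -1*5 + 5*1 = -5 + 5 = 0)
-1310 + 1137*K(V(5, 5)) = -1310 + 1137*0 = -1310 + 0 = -1310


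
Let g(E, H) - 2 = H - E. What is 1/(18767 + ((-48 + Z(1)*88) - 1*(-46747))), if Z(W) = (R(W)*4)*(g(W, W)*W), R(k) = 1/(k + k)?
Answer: 1/65818 ≈ 1.5193e-5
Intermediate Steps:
g(E, H) = 2 + H - E (g(E, H) = 2 + (H - E) = 2 + H - E)
R(k) = 1/(2*k)
Z(W) = 4 (Z(W) = ((1/(2*W))*4)*((2 + W - W)*W) = (2/W)*(2*W) = 4)
1/(18767 + ((-48 + Z(1)*88) - 1*(-46747))) = 1/(18767 + ((-48 + 4*88) - 1*(-46747))) = 1/(18767 + ((-48 + 352) + 46747)) = 1/(18767 + (304 + 46747)) = 1/(18767 + 47051) = 1/65818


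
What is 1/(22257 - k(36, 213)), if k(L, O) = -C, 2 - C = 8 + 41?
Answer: 1/22210 ≈ 4.5025e-5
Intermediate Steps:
C = -47 (C = 2 - (8 + 41) = 2 - 1*49 = 2 - 49 = -47)
k(L, O) = 47 (k(L, O) = -1*(-47) = 47)
1/(22257 - k(36, 213)) = 1/(22257 - 1*47) = 1/(22257 - 47) = 1/22210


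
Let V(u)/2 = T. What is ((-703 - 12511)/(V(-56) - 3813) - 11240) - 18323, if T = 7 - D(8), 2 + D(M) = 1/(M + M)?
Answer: -897456531/30361 ≈ -29560.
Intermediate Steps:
D(M) = -2 + 1/(2*M) (D(M) = -2 + 1/(M + M) = -2 + 1/(2*M))
T = 143/16 (T = 7 - (-2 + (½)/8) = 7 - (-2 + (½)*(⅛)) = 7 - (-2 + 1/16) = 7 - 1*(-31/16) = 7 + 31/16 = 143/16 ≈ 8.9375)
V(u) = 143/8 (V(u) = 2*(143/16) = 143/8)
((-703 - 12511)/(V(-56) - 3813) - 11240) - 18323 = ((-703 - 12511)/(143/8 - 3813) - 11240) - 18323 = (-13214/(-30361/8) - 11240) - 18323 = (-13214*(-8/30361) - 11240) - 18323 = (105712/30361 - 11240) - 18323 = -341151928/30361 - 18323 = -897456531/30361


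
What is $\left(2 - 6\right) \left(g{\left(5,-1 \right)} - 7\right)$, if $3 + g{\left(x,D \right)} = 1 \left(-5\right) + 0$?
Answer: $60$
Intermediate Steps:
$g{\left(x,D \right)} = -8$ ($g{\left(x,D \right)} = -3 + \left(1 \left(-5\right) + 0\right) = -3 + \left(-5 + 0\right) = -3 - 5 = -8$)
$\left(2 - 6\right) \left(g{\left(5,-1 \right)} - 7\right) = \left(2 - 6\right) \left(-8 - 7\right) = \left(2 - 6\right) \left(-15\right) = \left(-4\right) \left(-15\right) = 60$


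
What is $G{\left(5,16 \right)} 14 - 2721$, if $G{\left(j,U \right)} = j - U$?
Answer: $-2875$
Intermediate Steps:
$G{\left(5,16 \right)} 14 - 2721 = \left(5 - 16\right) 14 - 2721 = \left(-11\right) 14 - 2721 = -154 - 2721 = -2875$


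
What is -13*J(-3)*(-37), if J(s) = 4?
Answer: 1924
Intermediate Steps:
-13*J(-3)*(-37) = -13*4*(-37) = -52*(-37) = 1924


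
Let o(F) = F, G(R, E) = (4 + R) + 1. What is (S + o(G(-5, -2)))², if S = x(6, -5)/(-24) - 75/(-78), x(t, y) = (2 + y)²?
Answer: 3721/10816 ≈ 0.34403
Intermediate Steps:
G(R, E) = 5 + R
S = 61/104 (S = (2 - 5)²/(-24) - 75/(-78) = (-3)²*(-1/24) - 75*(-1/78) = 9*(-1/24) + 25/26 = -3/8 + 25/26 = 61/104 ≈ 0.58654)
(S + o(G(-5, -2)))² = (61/104 + (5 - 5))² = (61/104 + 0)² = (61/104)² = 3721/10816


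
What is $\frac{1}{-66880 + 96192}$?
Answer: $\frac{1}{29312} \approx 3.4116 \cdot 10^{-5}$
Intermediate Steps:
$\frac{1}{-66880 + 96192} = \frac{1}{29312}$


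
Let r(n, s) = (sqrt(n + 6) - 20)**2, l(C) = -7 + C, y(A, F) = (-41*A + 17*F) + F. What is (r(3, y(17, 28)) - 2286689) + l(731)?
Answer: -2285676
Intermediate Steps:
y(A, F) = -41*A + 18*F
r(n, s) = (-20 + sqrt(6 + n))**2 (r(n, s) = (sqrt(6 + n) - 20)**2 = (-20 + sqrt(6 + n))**2)
(r(3, y(17, 28)) - 2286689) + l(731) = ((-20 + sqrt(6 + 3))**2 - 2286689) + (-7 + 731) = ((-20 + sqrt(9))**2 - 2286689) + 724 = ((-20 + 3)**2 - 2286689) + 724 = ((-17)**2 - 2286689) + 724 = (289 - 2286689) + 724 = -2286400 + 724 = -2285676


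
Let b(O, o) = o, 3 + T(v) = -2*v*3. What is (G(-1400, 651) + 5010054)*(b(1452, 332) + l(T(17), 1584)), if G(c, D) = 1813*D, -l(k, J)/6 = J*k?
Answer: 6179496325884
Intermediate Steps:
T(v) = -3 - 6*v (T(v) = -3 - 2*v*3 = -3 - 6*v)
l(k, J) = -6*J*k
(G(-1400, 651) + 5010054)*(b(1452, 332) + l(T(17), 1584)) = (1813*651 + 5010054)*(332 - 6*1584*(-3 - 6*17)) = (1180263 + 5010054)*(332 - 6*1584*(-3 - 102)) = 6190317*(332 - 6*1584*(-105)) = 6190317*(332 + 997920) = 6190317*998252 = 6179496325884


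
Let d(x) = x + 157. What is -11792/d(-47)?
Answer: -536/5 ≈ -107.20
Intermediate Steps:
d(x) = 157 + x
-11792/d(-47) = -11792/(157 - 47) = -11792/110 = -11792*1/110 = -536/5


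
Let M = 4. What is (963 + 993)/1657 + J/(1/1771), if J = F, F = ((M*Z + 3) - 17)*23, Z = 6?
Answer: 674947766/1657 ≈ 4.0733e+5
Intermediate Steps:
F = 230 (F = ((4*6 + 3) - 17)*23 = ((24 + 3) - 17)*23 = (27 - 17)*23 = 10*23 = 230)
J = 230
(963 + 993)/1657 + J/(1/1771) = (963 + 993)/1657 + 230/(1/1771) = 1956*(1/1657) + 230/(1/1771) = 1956/1657 + 230*1771 = 1956/1657 + 407330 = 674947766/1657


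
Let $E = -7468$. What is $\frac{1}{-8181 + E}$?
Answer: $- \frac{1}{15649} \approx -6.3902 \cdot 10^{-5}$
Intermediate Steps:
$\frac{1}{-8181 + E} = \frac{1}{-8181 - 7468} = \frac{1}{-15649} = - \frac{1}{15649}$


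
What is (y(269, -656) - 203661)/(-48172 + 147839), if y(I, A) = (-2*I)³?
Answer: -155924533/99667 ≈ -1564.5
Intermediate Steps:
y(I, A) = -8*I³
(y(269, -656) - 203661)/(-48172 + 147839) = (-8*269³ - 203661)/(-48172 + 147839) = (-8*19465109 - 203661)/99667 = (-155720872 - 203661)*(1/99667) = -155924533*1/99667 = -155924533/99667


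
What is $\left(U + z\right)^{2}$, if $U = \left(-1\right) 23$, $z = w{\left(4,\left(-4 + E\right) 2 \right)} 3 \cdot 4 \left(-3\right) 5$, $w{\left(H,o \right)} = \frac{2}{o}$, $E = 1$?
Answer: $1369$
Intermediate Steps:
$z = 60$ ($z = \frac{2}{\left(-4 + 1\right) 2} \cdot 3 \cdot 4 \left(-3\right) 5 = \frac{2}{\left(-3\right) 2} \cdot 12 \left(-3\right) 5 = \frac{2}{-6} \left(-36\right) 5 = 2 \left(- \frac{1}{6}\right) \left(-36\right) 5 = \left(- \frac{1}{3}\right) \left(-36\right) 5 = 12 \cdot 5 = 60$)
$U = -23$
$\left(U + z\right)^{2} = \left(-23 + 60\right)^{2} = 37^{2} = 1369$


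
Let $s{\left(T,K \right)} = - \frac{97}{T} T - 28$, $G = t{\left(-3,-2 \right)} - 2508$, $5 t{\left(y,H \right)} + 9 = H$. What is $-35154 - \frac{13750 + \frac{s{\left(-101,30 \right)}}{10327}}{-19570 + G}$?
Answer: $- \frac{40078756577933}{1140111127} \approx -35153.0$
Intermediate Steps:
$t{\left(y,H \right)} = - \frac{9}{5} + \frac{H}{5}$
$G = - \frac{12551}{5}$ ($G = \left(- \frac{9}{5} + \frac{1}{5} \left(-2\right)\right) - 2508 = \left(- \frac{9}{5} - \frac{2}{5}\right) - 2508 = - \frac{11}{5} - 2508 = - \frac{12551}{5} \approx -2510.2$)
$s{\left(T,K \right)} = -125$ ($s{\left(T,K \right)} = -97 - 28 = -125$)
$-35154 - \frac{13750 + \frac{s{\left(-101,30 \right)}}{10327}}{-19570 + G} = -35154 - \frac{13750 - \frac{125}{10327}}{-19570 - \frac{12551}{5}} = -35154 - \frac{13750 - \frac{125}{10327}}{- \frac{110401}{5}} = -35154 - \left(13750 - \frac{125}{10327}\right) \left(- \frac{5}{110401}\right) = -35154 - \frac{141996125}{10327} \left(- \frac{5}{110401}\right) = -35154 - - \frac{709980625}{1140111127} = -35154 + \frac{709980625}{1140111127} = - \frac{40078756577933}{1140111127}$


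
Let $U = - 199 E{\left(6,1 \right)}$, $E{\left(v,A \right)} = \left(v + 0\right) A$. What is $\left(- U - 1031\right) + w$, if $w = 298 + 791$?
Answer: $1252$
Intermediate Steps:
$w = 1089$
$E{\left(v,A \right)} = A v$ ($E{\left(v,A \right)} = v A = A v$)
$U = -1194$ ($U = - 199 \cdot 1 \cdot 6 = \left(-199\right) 6 = -1194$)
$\left(- U - 1031\right) + w = \left(\left(-1\right) \left(-1194\right) - 1031\right) + 1089 = \left(1194 - 1031\right) + 1089 = 163 + 1089 = 1252$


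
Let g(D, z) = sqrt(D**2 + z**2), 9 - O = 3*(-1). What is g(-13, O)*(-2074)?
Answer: -2074*sqrt(313) ≈ -36693.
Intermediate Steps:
O = 12 (O = 9 - 3*(-1) = 9 - 1*(-3) = 9 + 3 = 12)
g(-13, O)*(-2074) = sqrt((-13)**2 + 12**2)*(-2074) = sqrt(169 + 144)*(-2074) = sqrt(313)*(-2074) = -2074*sqrt(313)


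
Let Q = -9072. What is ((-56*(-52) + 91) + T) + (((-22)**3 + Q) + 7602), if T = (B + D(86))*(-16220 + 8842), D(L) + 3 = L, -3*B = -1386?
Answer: -4030125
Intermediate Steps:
B = 462 (B = -1/3*(-1386) = 462)
D(L) = -3 + L
T = -4021010 (T = (462 + (-3 + 86))*(-16220 + 8842) = (462 + 83)*(-7378) = 545*(-7378) = -4021010)
((-56*(-52) + 91) + T) + (((-22)**3 + Q) + 7602) = ((-56*(-52) + 91) - 4021010) + (((-22)**3 - 9072) + 7602) = ((2912 + 91) - 4021010) + ((-10648 - 9072) + 7602) = (3003 - 4021010) + (-19720 + 7602) = -4018007 - 12118 = -4030125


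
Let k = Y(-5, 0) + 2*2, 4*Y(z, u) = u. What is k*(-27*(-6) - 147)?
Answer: 60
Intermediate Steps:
Y(z, u) = u/4
k = 4 (k = (¼)*0 + 2*2 = 0 + 4 = 4)
k*(-27*(-6) - 147) = 4*(-27*(-6) - 147) = 4*(162 - 147) = 4*15 = 60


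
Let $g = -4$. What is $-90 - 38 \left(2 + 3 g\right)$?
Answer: $290$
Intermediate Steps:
$-90 - 38 \left(2 + 3 g\right) = -90 - 38 \left(2 + 3 \left(-4\right)\right) = -90 - 38 \left(2 - 12\right) = -90 - -380 = -90 + 380 = 290$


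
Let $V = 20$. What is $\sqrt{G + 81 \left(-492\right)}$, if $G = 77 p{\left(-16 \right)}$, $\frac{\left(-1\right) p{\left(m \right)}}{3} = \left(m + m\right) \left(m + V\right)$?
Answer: $2 i \sqrt{2571} \approx 101.41 i$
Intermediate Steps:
$p{\left(m \right)} = - 6 m \left(20 + m\right)$ ($p{\left(m \right)} = - 3 \left(m + m\right) \left(m + 20\right) = - 3 \cdot 2 m \left(20 + m\right) = - 6 m \left(20 + m\right)$)
$G = 29568$ ($G = 77 \left(\left(-6\right) \left(-16\right) \left(20 - 16\right)\right) = 77 \left(\left(-6\right) \left(-16\right) 4\right) = 77 \cdot 384 = 29568$)
$\sqrt{G + 81 \left(-492\right)} = \sqrt{29568 + 81 \left(-492\right)} = \sqrt{29568 - 39852} = \sqrt{-10284} = 2 i \sqrt{2571}$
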